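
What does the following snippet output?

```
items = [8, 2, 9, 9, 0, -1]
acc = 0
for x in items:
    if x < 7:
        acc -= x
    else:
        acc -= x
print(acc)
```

-27

x=8: not <7, acc = 0-8 = -8
x=2: <7, acc = (-8)-2 = -10
x=9: not <7, acc = (-10)-9 = -19
x=9: not <7, acc = (-19)-9 = -28
x=0: <7, acc = (-28)-0 = -28
x=-1: <7, acc = (-28)-(-1) = -27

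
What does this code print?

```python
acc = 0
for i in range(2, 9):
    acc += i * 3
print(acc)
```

105

i=2: acc = 0+2*3 = 6
i=3: acc = 6+3*3 = 15
i=4: acc = 15+4*3 = 27
i=5: acc = 27+5*3 = 42
i=6: acc = 42+6*3 = 60
i=7: acc = 60+7*3 = 81
i=8: acc = 81+8*3 = 105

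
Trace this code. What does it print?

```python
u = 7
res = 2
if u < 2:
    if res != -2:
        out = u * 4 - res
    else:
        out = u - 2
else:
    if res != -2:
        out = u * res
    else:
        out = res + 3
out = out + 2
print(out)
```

16

u=7, res=2
u < 2 is False; res != -2 is True
→ out = u * res = 14
out = 14+2 = 16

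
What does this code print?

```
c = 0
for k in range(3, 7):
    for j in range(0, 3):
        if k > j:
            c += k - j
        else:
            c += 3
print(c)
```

42

k=3,j=0: 3>0, c = 0+3 = 3
k=3,j=1: 3>1, c = 3+2 = 5
k=3,j=2: 3>2, c = 5+1 = 6
k=4,j=0: 4>0, c = 6+4 = 10
k=4,j=1: 4>1, c = 10+3 = 13
k=4,j=2: 4>2, c = 13+2 = 15
k=5,j=0: 5>0, c = 15+5 = 20
k=5,j=1: 5>1, c = 20+4 = 24
k=5,j=2: 5>2, c = 24+3 = 27
k=6,j=0: 6>0, c = 27+6 = 33
k=6,j=1: 6>1, c = 33+5 = 38
k=6,j=2: 6>2, c = 38+4 = 42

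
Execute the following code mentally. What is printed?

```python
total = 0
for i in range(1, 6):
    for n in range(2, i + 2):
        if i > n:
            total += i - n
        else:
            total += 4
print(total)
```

i=1,n=2: not 1>2, total = 0+4 = 4
i=2,n=2: not 2>2, total = 4+4 = 8
i=2,n=3: not 2>3, total = 8+4 = 12
i=3,n=2: 3>2, total = 12+1 = 13
i=3,n=3: not 3>3, total = 13+4 = 17
i=3,n=4: not 3>4, total = 17+4 = 21
i=4,n=2: 4>2, total = 21+2 = 23
i=4,n=3: 4>3, total = 23+1 = 24
i=4,n=4: not 4>4, total = 24+4 = 28
i=4,n=5: not 4>5, total = 28+4 = 32
i=5,n=2: 5>2, total = 32+3 = 35
i=5,n=3: 5>3, total = 35+2 = 37
i=5,n=4: 5>4, total = 37+1 = 38
i=5,n=5: not 5>5, total = 38+4 = 42
i=5,n=6: not 5>6, total = 42+4 = 46

46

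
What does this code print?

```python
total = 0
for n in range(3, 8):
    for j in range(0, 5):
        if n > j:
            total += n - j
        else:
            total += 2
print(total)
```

82

n=3,j=0: 3>0, total = 0+3 = 3
n=3,j=1: 3>1, total = 3+2 = 5
n=3,j=2: 3>2, total = 5+1 = 6
n=3,j=3: not 3>3, total = 6+2 = 8
n=3,j=4: not 3>4, total = 8+2 = 10
n=4,j=0: 4>0, total = 10+4 = 14
n=4,j=1: 4>1, total = 14+3 = 17
n=4,j=2: 4>2, total = 17+2 = 19
n=4,j=3: 4>3, total = 19+1 = 20
n=4,j=4: not 4>4, total = 20+2 = 22
n=5,j=0: 5>0, total = 22+5 = 27
n=5,j=1: 5>1, total = 27+4 = 31
n=5,j=2: 5>2, total = 31+3 = 34
n=5,j=3: 5>3, total = 34+2 = 36
n=5,j=4: 5>4, total = 36+1 = 37
n=6,j=0: 6>0, total = 37+6 = 43
n=6,j=1: 6>1, total = 43+5 = 48
n=6,j=2: 6>2, total = 48+4 = 52
n=6,j=3: 6>3, total = 52+3 = 55
n=6,j=4: 6>4, total = 55+2 = 57
n=7,j=0: 7>0, total = 57+7 = 64
n=7,j=1: 7>1, total = 64+6 = 70
n=7,j=2: 7>2, total = 70+5 = 75
n=7,j=3: 7>3, total = 75+4 = 79
n=7,j=4: 7>4, total = 79+3 = 82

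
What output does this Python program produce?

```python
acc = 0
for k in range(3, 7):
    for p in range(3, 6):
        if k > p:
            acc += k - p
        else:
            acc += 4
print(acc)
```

34

k=3,p=3: not 3>3, acc = 0+4 = 4
k=3,p=4: not 3>4, acc = 4+4 = 8
k=3,p=5: not 3>5, acc = 8+4 = 12
k=4,p=3: 4>3, acc = 12+1 = 13
k=4,p=4: not 4>4, acc = 13+4 = 17
k=4,p=5: not 4>5, acc = 17+4 = 21
k=5,p=3: 5>3, acc = 21+2 = 23
k=5,p=4: 5>4, acc = 23+1 = 24
k=5,p=5: not 5>5, acc = 24+4 = 28
k=6,p=3: 6>3, acc = 28+3 = 31
k=6,p=4: 6>4, acc = 31+2 = 33
k=6,p=5: 6>5, acc = 33+1 = 34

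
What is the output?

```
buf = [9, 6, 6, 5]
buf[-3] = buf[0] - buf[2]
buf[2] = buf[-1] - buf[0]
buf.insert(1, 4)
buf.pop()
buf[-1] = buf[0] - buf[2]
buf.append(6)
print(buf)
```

[9, 4, 3, 6, 6]

buf[-3] = buf[0]-buf[2] = 9-6 = 3 → [9, 3, 6, 5]
buf[2] = buf[-1]-buf[0] = 5-9 = -4 → [9, 3, -4, 5]
insert 4 at 1 → [9, 4, 3, -4, 5]
pop() removes 5 → [9, 4, 3, -4]
buf[-1] = buf[0]-buf[2] = 9-3 = 6 → [9, 4, 3, 6]
append 6 → [9, 4, 3, 6, 6]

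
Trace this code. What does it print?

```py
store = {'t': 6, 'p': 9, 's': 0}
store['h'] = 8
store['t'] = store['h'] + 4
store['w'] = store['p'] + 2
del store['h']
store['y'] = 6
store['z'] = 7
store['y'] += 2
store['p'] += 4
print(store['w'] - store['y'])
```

3

store['h'] = 8 → {'t': 6, 'p': 9, 's': 0, 'h': 8}
store['t'] = store['h']+4 = 12 → {'t': 12, 'p': 9, 's': 0, 'h': 8}
store['w'] = store['p']+2 = 11 → {'t': 12, 'p': 9, 's': 0, 'h': 8, 'w': 11}
del 'h' → {'t': 12, 'p': 9, 's': 0, 'w': 11}
store['y'] = 6 → {'t': 12, 'p': 9, 's': 0, 'w': 11, 'y': 6}
store['z'] = 7 → {'t': 12, 'p': 9, 's': 0, 'w': 11, 'y': 6, 'z': 7}
store['y'] = 6+2 = 8 → {'t': 12, 'p': 9, 's': 0, 'w': 11, 'y': 8, 'z': 7}
store['p'] = 9+4 = 13 → {'t': 12, 'p': 13, 's': 0, 'w': 11, 'y': 8, 'z': 7}
store['w']-store['y'] = 11-8 = 3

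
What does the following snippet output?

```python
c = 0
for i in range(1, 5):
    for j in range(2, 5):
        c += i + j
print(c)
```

66

i=1,j=2: c = 0+3 = 3
i=1,j=3: c = 3+4 = 7
i=1,j=4: c = 7+5 = 12
i=2,j=2: c = 12+4 = 16
i=2,j=3: c = 16+5 = 21
i=2,j=4: c = 21+6 = 27
i=3,j=2: c = 27+5 = 32
i=3,j=3: c = 32+6 = 38
i=3,j=4: c = 38+7 = 45
i=4,j=2: c = 45+6 = 51
i=4,j=3: c = 51+7 = 58
i=4,j=4: c = 58+8 = 66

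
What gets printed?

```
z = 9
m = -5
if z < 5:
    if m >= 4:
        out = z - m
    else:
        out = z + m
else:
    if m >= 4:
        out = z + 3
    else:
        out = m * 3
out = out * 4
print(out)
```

-60

z=9, m=-5
z < 5 is False; m >= 4 is False
→ out = m * 3 = -15
out = (-15)*4 = -60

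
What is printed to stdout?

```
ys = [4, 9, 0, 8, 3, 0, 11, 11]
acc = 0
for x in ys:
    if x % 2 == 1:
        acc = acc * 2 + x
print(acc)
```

x=4: not odd
x=9: odd, acc = 0*2+9 = 9
x=0: not odd
x=8: not odd
x=3: odd, acc = 9*2+3 = 21
x=0: not odd
x=11: odd, acc = 21*2+11 = 53
x=11: odd, acc = 53*2+11 = 117

117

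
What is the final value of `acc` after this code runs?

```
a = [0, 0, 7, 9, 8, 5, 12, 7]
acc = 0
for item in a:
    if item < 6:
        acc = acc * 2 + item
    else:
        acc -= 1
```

item=0: <6, acc = 0*2+0 = 0
item=0: <6, acc = 0*2+0 = 0
item=7: not <6, acc = 0-1 = -1
item=9: not <6, acc = (-1)-1 = -2
item=8: not <6, acc = (-2)-1 = -3
item=5: <6, acc = (-3)*2+5 = -1
item=12: not <6, acc = (-1)-1 = -2
item=7: not <6, acc = (-2)-1 = -3

-3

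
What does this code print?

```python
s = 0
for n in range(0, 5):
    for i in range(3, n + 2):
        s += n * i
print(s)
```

75

n=2,i=3: s = 0+6 = 6
n=3,i=3: s = 6+9 = 15
n=3,i=4: s = 15+12 = 27
n=4,i=3: s = 27+12 = 39
n=4,i=4: s = 39+16 = 55
n=4,i=5: s = 55+20 = 75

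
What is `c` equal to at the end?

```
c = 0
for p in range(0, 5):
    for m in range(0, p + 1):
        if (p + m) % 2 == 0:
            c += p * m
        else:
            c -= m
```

34

p=0,m=0: even sum, c = 0+0 = 0
p=1,m=0: odd sum, c = 0-0 = 0
p=1,m=1: even sum, c = 0+1 = 1
p=2,m=0: even sum, c = 1+0 = 1
p=2,m=1: odd sum, c = 1-1 = 0
p=2,m=2: even sum, c = 0+4 = 4
p=3,m=0: odd sum, c = 4-0 = 4
p=3,m=1: even sum, c = 4+3 = 7
p=3,m=2: odd sum, c = 7-2 = 5
p=3,m=3: even sum, c = 5+9 = 14
p=4,m=0: even sum, c = 14+0 = 14
p=4,m=1: odd sum, c = 14-1 = 13
p=4,m=2: even sum, c = 13+8 = 21
p=4,m=3: odd sum, c = 21-3 = 18
p=4,m=4: even sum, c = 18+16 = 34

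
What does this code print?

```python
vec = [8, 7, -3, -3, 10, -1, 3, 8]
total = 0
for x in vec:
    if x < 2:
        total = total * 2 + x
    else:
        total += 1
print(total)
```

x=8: not <2, total = 0+1 = 1
x=7: not <2, total = 1+1 = 2
x=-3: <2, total = 2*2+(-3) = 1
x=-3: <2, total = 1*2+(-3) = -1
x=10: not <2, total = (-1)+1 = 0
x=-1: <2, total = 0*2+(-1) = -1
x=3: not <2, total = (-1)+1 = 0
x=8: not <2, total = 0+1 = 1

1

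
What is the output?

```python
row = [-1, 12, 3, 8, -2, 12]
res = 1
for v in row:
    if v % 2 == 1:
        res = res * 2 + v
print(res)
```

v=-1: odd, res = 1*2+(-1) = 1
v=12: not odd
v=3: odd, res = 1*2+3 = 5
v=8: not odd
v=-2: not odd
v=12: not odd

5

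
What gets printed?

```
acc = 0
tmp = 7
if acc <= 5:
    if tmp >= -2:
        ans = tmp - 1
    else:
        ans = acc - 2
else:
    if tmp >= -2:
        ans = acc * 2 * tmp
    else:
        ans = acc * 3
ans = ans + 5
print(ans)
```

acc=0, tmp=7
acc <= 5 is True; tmp >= -2 is True
→ ans = tmp - 1 = 6
ans = 6+5 = 11

11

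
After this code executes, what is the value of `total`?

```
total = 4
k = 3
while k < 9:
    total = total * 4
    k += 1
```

k=3: total = 4*4 = 16
k=4: total = 16*4 = 64
k=5: total = 64*4 = 256
k=6: total = 256*4 = 1024
k=7: total = 1024*4 = 4096
k=8: total = 4096*4 = 16384

16384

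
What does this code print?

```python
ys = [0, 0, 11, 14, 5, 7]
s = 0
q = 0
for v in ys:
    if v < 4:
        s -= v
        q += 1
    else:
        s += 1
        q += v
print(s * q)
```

156

v=0: <4, s = 0-0 = 0; q=1
v=0: <4, s = 0-0 = 0; q=2
v=11: not <4, s = 0+1 = 1; q=13
v=14: not <4, s = 1+1 = 2; q=27
v=5: not <4, s = 2+1 = 3; q=32
v=7: not <4, s = 3+1 = 4; q=39
s*q = 4*39 = 156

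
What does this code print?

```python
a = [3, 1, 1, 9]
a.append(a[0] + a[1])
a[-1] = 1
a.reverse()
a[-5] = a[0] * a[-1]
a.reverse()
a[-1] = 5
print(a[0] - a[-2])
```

append a[0]+a[1] = 3+1 = 4 → [3, 1, 1, 9, 4]
a[-1] = 1 → [3, 1, 1, 9, 1]
reverse → [1, 9, 1, 1, 3]
a[-5] = a[0]*a[-1] = 1*3 = 3 → [3, 9, 1, 1, 3]
reverse → [3, 1, 1, 9, 3]
a[-1] = 5 → [3, 1, 1, 9, 5]
a[0]-a[-2] = 3-9 = -6

-6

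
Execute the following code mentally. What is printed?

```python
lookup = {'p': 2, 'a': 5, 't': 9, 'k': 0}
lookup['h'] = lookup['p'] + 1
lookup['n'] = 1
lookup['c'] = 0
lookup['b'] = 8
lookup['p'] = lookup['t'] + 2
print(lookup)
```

{'p': 11, 'a': 5, 't': 9, 'k': 0, 'h': 3, 'n': 1, 'c': 0, 'b': 8}

lookup['h'] = lookup['p']+1 = 3 → {'p': 2, 'a': 5, 't': 9, 'k': 0, 'h': 3}
lookup['n'] = 1 → {'p': 2, 'a': 5, 't': 9, 'k': 0, 'h': 3, 'n': 1}
lookup['c'] = 0 → {'p': 2, 'a': 5, 't': 9, 'k': 0, 'h': 3, 'n': 1, 'c': 0}
lookup['b'] = 8 → {'p': 2, 'a': 5, 't': 9, 'k': 0, 'h': 3, 'n': 1, 'c': 0, 'b': 8}
lookup['p'] = lookup['t']+2 = 11 → {'p': 11, 'a': 5, 't': 9, 'k': 0, 'h': 3, 'n': 1, 'c': 0, 'b': 8}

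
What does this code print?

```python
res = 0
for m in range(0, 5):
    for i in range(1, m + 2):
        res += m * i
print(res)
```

m=0,i=1: res = 0+0 = 0
m=1,i=1: res = 0+1 = 1
m=1,i=2: res = 1+2 = 3
m=2,i=1: res = 3+2 = 5
m=2,i=2: res = 5+4 = 9
m=2,i=3: res = 9+6 = 15
m=3,i=1: res = 15+3 = 18
m=3,i=2: res = 18+6 = 24
m=3,i=3: res = 24+9 = 33
m=3,i=4: res = 33+12 = 45
m=4,i=1: res = 45+4 = 49
m=4,i=2: res = 49+8 = 57
m=4,i=3: res = 57+12 = 69
m=4,i=4: res = 69+16 = 85
m=4,i=5: res = 85+20 = 105

105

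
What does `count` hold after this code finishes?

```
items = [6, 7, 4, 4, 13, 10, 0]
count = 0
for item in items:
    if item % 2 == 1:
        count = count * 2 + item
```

27

item=6: not odd
item=7: odd, count = 0*2+7 = 7
item=4: not odd
item=4: not odd
item=13: odd, count = 7*2+13 = 27
item=10: not odd
item=0: not odd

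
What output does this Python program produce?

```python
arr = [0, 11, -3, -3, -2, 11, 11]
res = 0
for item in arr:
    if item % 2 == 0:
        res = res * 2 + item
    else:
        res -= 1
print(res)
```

item=0: even, res = 0*2+0 = 0
item=11: not even, res = 0-1 = -1
item=-3: not even, res = (-1)-1 = -2
item=-3: not even, res = (-2)-1 = -3
item=-2: even, res = (-3)*2+(-2) = -8
item=11: not even, res = (-8)-1 = -9
item=11: not even, res = (-9)-1 = -10

-10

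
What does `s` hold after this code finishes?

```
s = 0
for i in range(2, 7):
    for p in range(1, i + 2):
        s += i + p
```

i=2,p=1: s = 0+3 = 3
i=2,p=2: s = 3+4 = 7
i=2,p=3: s = 7+5 = 12
i=3,p=1: s = 12+4 = 16
i=3,p=2: s = 16+5 = 21
i=3,p=3: s = 21+6 = 27
i=3,p=4: s = 27+7 = 34
i=4,p=1: s = 34+5 = 39
i=4,p=2: s = 39+6 = 45
i=4,p=3: s = 45+7 = 52
i=4,p=4: s = 52+8 = 60
i=4,p=5: s = 60+9 = 69
i=5,p=1: s = 69+6 = 75
i=5,p=2: s = 75+7 = 82
i=5,p=3: s = 82+8 = 90
i=5,p=4: s = 90+9 = 99
i=5,p=5: s = 99+10 = 109
i=5,p=6: s = 109+11 = 120
i=6,p=1: s = 120+7 = 127
i=6,p=2: s = 127+8 = 135
i=6,p=3: s = 135+9 = 144
i=6,p=4: s = 144+10 = 154
i=6,p=5: s = 154+11 = 165
i=6,p=6: s = 165+12 = 177
i=6,p=7: s = 177+13 = 190

190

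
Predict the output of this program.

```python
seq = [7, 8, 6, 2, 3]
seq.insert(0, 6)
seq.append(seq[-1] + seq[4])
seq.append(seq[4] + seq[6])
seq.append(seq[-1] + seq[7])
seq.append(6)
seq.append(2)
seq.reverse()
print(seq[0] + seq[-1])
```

insert 6 at 0 → [6, 7, 8, 6, 2, 3]
append seq[-1]+seq[4] = 3+2 = 5 → [6, 7, 8, 6, 2, 3, 5]
append seq[4]+seq[6] = 2+5 = 7 → [6, 7, 8, 6, 2, 3, 5, 7]
append seq[-1]+seq[7] = 7+7 = 14 → [6, 7, 8, 6, 2, 3, 5, 7, 14]
append 6 → [6, 7, 8, 6, 2, 3, 5, 7, 14, 6]
append 2 → [6, 7, 8, 6, 2, 3, 5, 7, 14, 6, 2]
reverse → [2, 6, 14, 7, 5, 3, 2, 6, 8, 7, 6]
seq[0]+seq[-1] = 2+6 = 8

8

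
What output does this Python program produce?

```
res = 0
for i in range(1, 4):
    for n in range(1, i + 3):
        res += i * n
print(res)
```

i=1,n=1: res = 0+1 = 1
i=1,n=2: res = 1+2 = 3
i=1,n=3: res = 3+3 = 6
i=2,n=1: res = 6+2 = 8
i=2,n=2: res = 8+4 = 12
i=2,n=3: res = 12+6 = 18
i=2,n=4: res = 18+8 = 26
i=3,n=1: res = 26+3 = 29
i=3,n=2: res = 29+6 = 35
i=3,n=3: res = 35+9 = 44
i=3,n=4: res = 44+12 = 56
i=3,n=5: res = 56+15 = 71

71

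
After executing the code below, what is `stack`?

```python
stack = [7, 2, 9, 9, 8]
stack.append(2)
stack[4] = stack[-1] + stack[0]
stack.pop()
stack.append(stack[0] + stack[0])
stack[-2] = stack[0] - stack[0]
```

append 2 → [7, 2, 9, 9, 8, 2]
stack[4] = stack[-1]+stack[0] = 2+7 = 9 → [7, 2, 9, 9, 9, 2]
pop() removes 2 → [7, 2, 9, 9, 9]
append stack[0]+stack[0] = 7+7 = 14 → [7, 2, 9, 9, 9, 14]
stack[-2] = stack[0]-stack[0] = 7-7 = 0 → [7, 2, 9, 9, 0, 14]

[7, 2, 9, 9, 0, 14]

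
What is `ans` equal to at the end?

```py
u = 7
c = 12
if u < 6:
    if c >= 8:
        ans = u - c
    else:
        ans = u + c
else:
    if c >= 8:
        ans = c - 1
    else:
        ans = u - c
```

11

u=7, c=12
u < 6 is False; c >= 8 is True
→ ans = c - 1 = 11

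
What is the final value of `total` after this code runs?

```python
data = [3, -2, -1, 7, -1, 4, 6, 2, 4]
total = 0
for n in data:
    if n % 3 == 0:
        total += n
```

n=3: %3==0, total = 0+3 = 3
n=-2: not %3==0
n=-1: not %3==0
n=7: not %3==0
n=-1: not %3==0
n=4: not %3==0
n=6: %3==0, total = 3+6 = 9
n=2: not %3==0
n=4: not %3==0

9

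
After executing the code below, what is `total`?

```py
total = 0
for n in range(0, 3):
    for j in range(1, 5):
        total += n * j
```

n=0,j=1: total = 0+0 = 0
n=0,j=2: total = 0+0 = 0
n=0,j=3: total = 0+0 = 0
n=0,j=4: total = 0+0 = 0
n=1,j=1: total = 0+1 = 1
n=1,j=2: total = 1+2 = 3
n=1,j=3: total = 3+3 = 6
n=1,j=4: total = 6+4 = 10
n=2,j=1: total = 10+2 = 12
n=2,j=2: total = 12+4 = 16
n=2,j=3: total = 16+6 = 22
n=2,j=4: total = 22+8 = 30

30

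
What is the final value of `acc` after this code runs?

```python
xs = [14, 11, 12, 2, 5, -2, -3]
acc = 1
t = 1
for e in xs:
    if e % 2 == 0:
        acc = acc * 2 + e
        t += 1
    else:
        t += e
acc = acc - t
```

160

e=14: even, acc = 1*2+14 = 16; t=2
e=11: not even; t=13
e=12: even, acc = 16*2+12 = 44; t=14
e=2: even, acc = 44*2+2 = 90; t=15
e=5: not even; t=20
e=-2: even, acc = 90*2+(-2) = 178; t=21
e=-3: not even; t=18
acc-t = 178-18 = 160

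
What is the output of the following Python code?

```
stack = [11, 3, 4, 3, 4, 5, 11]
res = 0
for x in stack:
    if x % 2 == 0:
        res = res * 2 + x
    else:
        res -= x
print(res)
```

x=11: not even, res = 0-11 = -11
x=3: not even, res = (-11)-3 = -14
x=4: even, res = (-14)*2+4 = -24
x=3: not even, res = (-24)-3 = -27
x=4: even, res = (-27)*2+4 = -50
x=5: not even, res = (-50)-5 = -55
x=11: not even, res = (-55)-11 = -66

-66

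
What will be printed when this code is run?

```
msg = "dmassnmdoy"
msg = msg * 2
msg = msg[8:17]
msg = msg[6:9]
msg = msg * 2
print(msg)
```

repeat ×2 → 'dmassnmdoydmassnmdoy'
slice [8:17] → 'oydmassnm'
slice [6:9] → 'snm'
repeat ×2 → 'snmsnm'

snmsnm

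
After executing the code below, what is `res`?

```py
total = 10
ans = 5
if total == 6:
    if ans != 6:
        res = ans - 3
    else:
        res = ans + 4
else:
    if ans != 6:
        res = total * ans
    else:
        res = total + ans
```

total=10, ans=5
total == 6 is False; ans != 6 is True
→ res = total * ans = 50

50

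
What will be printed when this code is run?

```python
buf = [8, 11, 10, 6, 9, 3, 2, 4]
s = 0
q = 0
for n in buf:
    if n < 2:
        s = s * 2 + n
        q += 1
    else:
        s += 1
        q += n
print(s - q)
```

-45

n=8: not <2, s = 0+1 = 1; q=8
n=11: not <2, s = 1+1 = 2; q=19
n=10: not <2, s = 2+1 = 3; q=29
n=6: not <2, s = 3+1 = 4; q=35
n=9: not <2, s = 4+1 = 5; q=44
n=3: not <2, s = 5+1 = 6; q=47
n=2: not <2, s = 6+1 = 7; q=49
n=4: not <2, s = 7+1 = 8; q=53
s-q = 8-53 = -45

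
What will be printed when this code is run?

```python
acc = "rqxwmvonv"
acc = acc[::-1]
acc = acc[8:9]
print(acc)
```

reverse → 'vnovmwxqr'
slice [8:9] → 'r'

r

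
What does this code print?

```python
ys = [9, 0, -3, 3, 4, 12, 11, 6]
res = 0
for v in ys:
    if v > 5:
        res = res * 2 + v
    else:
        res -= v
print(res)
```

116

v=9: >5, res = 0*2+9 = 9
v=0: not >5, res = 9-0 = 9
v=-3: not >5, res = 9-(-3) = 12
v=3: not >5, res = 12-3 = 9
v=4: not >5, res = 9-4 = 5
v=12: >5, res = 5*2+12 = 22
v=11: >5, res = 22*2+11 = 55
v=6: >5, res = 55*2+6 = 116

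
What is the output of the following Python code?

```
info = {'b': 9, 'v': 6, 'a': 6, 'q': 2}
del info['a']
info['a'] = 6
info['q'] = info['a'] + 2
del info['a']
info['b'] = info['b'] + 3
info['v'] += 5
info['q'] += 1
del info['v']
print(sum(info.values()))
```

21

del 'a' → {'b': 9, 'v': 6, 'q': 2}
info['a'] = 6 → {'b': 9, 'v': 6, 'q': 2, 'a': 6}
info['q'] = info['a']+2 = 8 → {'b': 9, 'v': 6, 'q': 8, 'a': 6}
del 'a' → {'b': 9, 'v': 6, 'q': 8}
info['b'] = info['b']+3 = 12 → {'b': 12, 'v': 6, 'q': 8}
info['v'] = 6+5 = 11 → {'b': 12, 'v': 11, 'q': 8}
info['q'] = 8+1 = 9 → {'b': 12, 'v': 11, 'q': 9}
del 'v' → {'b': 12, 'q': 9}
sum of values = 21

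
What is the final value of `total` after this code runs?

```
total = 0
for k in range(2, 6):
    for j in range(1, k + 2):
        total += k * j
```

207

k=2,j=1: total = 0+2 = 2
k=2,j=2: total = 2+4 = 6
k=2,j=3: total = 6+6 = 12
k=3,j=1: total = 12+3 = 15
k=3,j=2: total = 15+6 = 21
k=3,j=3: total = 21+9 = 30
k=3,j=4: total = 30+12 = 42
k=4,j=1: total = 42+4 = 46
k=4,j=2: total = 46+8 = 54
k=4,j=3: total = 54+12 = 66
k=4,j=4: total = 66+16 = 82
k=4,j=5: total = 82+20 = 102
k=5,j=1: total = 102+5 = 107
k=5,j=2: total = 107+10 = 117
k=5,j=3: total = 117+15 = 132
k=5,j=4: total = 132+20 = 152
k=5,j=5: total = 152+25 = 177
k=5,j=6: total = 177+30 = 207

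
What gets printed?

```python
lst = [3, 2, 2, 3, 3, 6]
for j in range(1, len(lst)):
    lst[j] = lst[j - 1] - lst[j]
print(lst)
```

[3, 1, -1, -4, -7, -13]

j=1: lst[1] = 3-2 = 1 → [3, 1, 2, 3, 3, 6]
j=2: lst[2] = 1-2 = -1 → [3, 1, -1, 3, 3, 6]
j=3: lst[3] = (-1)-3 = -4 → [3, 1, -1, -4, 3, 6]
j=4: lst[4] = (-4)-3 = -7 → [3, 1, -1, -4, -7, 6]
j=5: lst[5] = (-7)-6 = -13 → [3, 1, -1, -4, -7, -13]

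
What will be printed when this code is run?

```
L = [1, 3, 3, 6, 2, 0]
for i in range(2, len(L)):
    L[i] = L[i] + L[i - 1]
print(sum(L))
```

i=2: L[2] = 3+3 = 6 → [1, 3, 6, 6, 2, 0]
i=3: L[3] = 6+6 = 12 → [1, 3, 6, 12, 2, 0]
i=4: L[4] = 2+12 = 14 → [1, 3, 6, 12, 14, 0]
i=5: L[5] = 0+14 = 14 → [1, 3, 6, 12, 14, 14]
sum = 50

50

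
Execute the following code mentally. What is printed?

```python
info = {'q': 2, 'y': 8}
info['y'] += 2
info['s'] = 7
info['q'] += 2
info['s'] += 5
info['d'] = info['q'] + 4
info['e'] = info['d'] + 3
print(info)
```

info['y'] = 8+2 = 10 → {'q': 2, 'y': 10}
info['s'] = 7 → {'q': 2, 'y': 10, 's': 7}
info['q'] = 2+2 = 4 → {'q': 4, 'y': 10, 's': 7}
info['s'] = 7+5 = 12 → {'q': 4, 'y': 10, 's': 12}
info['d'] = info['q']+4 = 8 → {'q': 4, 'y': 10, 's': 12, 'd': 8}
info['e'] = info['d']+3 = 11 → {'q': 4, 'y': 10, 's': 12, 'd': 8, 'e': 11}

{'q': 4, 'y': 10, 's': 12, 'd': 8, 'e': 11}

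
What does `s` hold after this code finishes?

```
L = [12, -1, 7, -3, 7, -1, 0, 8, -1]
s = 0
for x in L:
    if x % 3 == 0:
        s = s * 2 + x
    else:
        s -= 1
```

28

x=12: %3==0, s = 0*2+12 = 12
x=-1: not %3==0, s = 12-1 = 11
x=7: not %3==0, s = 11-1 = 10
x=-3: %3==0, s = 10*2+(-3) = 17
x=7: not %3==0, s = 17-1 = 16
x=-1: not %3==0, s = 16-1 = 15
x=0: %3==0, s = 15*2+0 = 30
x=8: not %3==0, s = 30-1 = 29
x=-1: not %3==0, s = 29-1 = 28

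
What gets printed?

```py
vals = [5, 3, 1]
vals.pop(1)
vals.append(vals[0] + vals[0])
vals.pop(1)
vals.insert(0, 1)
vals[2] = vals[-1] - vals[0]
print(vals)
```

pop(1) removes 3 → [5, 1]
append vals[0]+vals[0] = 5+5 = 10 → [5, 1, 10]
pop(1) removes 1 → [5, 10]
insert 1 at 0 → [1, 5, 10]
vals[2] = vals[-1]-vals[0] = 10-1 = 9 → [1, 5, 9]

[1, 5, 9]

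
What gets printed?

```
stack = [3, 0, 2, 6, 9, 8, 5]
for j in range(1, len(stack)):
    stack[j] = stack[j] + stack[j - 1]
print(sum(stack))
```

j=1: stack[1] = 0+3 = 3 → [3, 3, 2, 6, 9, 8, 5]
j=2: stack[2] = 2+3 = 5 → [3, 3, 5, 6, 9, 8, 5]
j=3: stack[3] = 6+5 = 11 → [3, 3, 5, 11, 9, 8, 5]
j=4: stack[4] = 9+11 = 20 → [3, 3, 5, 11, 20, 8, 5]
j=5: stack[5] = 8+20 = 28 → [3, 3, 5, 11, 20, 28, 5]
j=6: stack[6] = 5+28 = 33 → [3, 3, 5, 11, 20, 28, 33]
sum = 103

103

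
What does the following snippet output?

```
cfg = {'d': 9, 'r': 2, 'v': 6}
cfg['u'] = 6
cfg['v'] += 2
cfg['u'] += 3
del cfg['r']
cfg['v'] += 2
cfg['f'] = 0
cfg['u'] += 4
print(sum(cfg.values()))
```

cfg['u'] = 6 → {'d': 9, 'r': 2, 'v': 6, 'u': 6}
cfg['v'] = 6+2 = 8 → {'d': 9, 'r': 2, 'v': 8, 'u': 6}
cfg['u'] = 6+3 = 9 → {'d': 9, 'r': 2, 'v': 8, 'u': 9}
del 'r' → {'d': 9, 'v': 8, 'u': 9}
cfg['v'] = 8+2 = 10 → {'d': 9, 'v': 10, 'u': 9}
cfg['f'] = 0 → {'d': 9, 'v': 10, 'u': 9, 'f': 0}
cfg['u'] = 9+4 = 13 → {'d': 9, 'v': 10, 'u': 13, 'f': 0}
sum of values = 32

32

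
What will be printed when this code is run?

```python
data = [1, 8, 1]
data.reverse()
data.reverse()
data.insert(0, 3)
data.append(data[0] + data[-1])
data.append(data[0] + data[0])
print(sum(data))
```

23

reverse → [1, 8, 1]
reverse → [1, 8, 1]
insert 3 at 0 → [3, 1, 8, 1]
append data[0]+data[-1] = 3+1 = 4 → [3, 1, 8, 1, 4]
append data[0]+data[0] = 3+3 = 6 → [3, 1, 8, 1, 4, 6]
sum = 23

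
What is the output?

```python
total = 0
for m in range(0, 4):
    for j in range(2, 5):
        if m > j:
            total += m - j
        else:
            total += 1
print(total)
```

m=0,j=2: not 0>2, total = 0+1 = 1
m=0,j=3: not 0>3, total = 1+1 = 2
m=0,j=4: not 0>4, total = 2+1 = 3
m=1,j=2: not 1>2, total = 3+1 = 4
m=1,j=3: not 1>3, total = 4+1 = 5
m=1,j=4: not 1>4, total = 5+1 = 6
m=2,j=2: not 2>2, total = 6+1 = 7
m=2,j=3: not 2>3, total = 7+1 = 8
m=2,j=4: not 2>4, total = 8+1 = 9
m=3,j=2: 3>2, total = 9+1 = 10
m=3,j=3: not 3>3, total = 10+1 = 11
m=3,j=4: not 3>4, total = 11+1 = 12

12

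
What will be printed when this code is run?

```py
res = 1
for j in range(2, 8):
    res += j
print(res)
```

j=2: res = 1+2 = 3
j=3: res = 3+3 = 6
j=4: res = 6+4 = 10
j=5: res = 10+5 = 15
j=6: res = 15+6 = 21
j=7: res = 21+7 = 28

28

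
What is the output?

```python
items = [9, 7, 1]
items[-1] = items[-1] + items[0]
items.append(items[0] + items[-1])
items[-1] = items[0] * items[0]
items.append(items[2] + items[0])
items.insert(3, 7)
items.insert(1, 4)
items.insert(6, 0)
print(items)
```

items[-1] = items[-1]+items[0] = 1+9 = 10 → [9, 7, 10]
append items[0]+items[-1] = 9+10 = 19 → [9, 7, 10, 19]
items[-1] = items[0]*items[0] = 9*9 = 81 → [9, 7, 10, 81]
append items[2]+items[0] = 10+9 = 19 → [9, 7, 10, 81, 19]
insert 7 at 3 → [9, 7, 10, 7, 81, 19]
insert 4 at 1 → [9, 4, 7, 10, 7, 81, 19]
insert 0 at 6 → [9, 4, 7, 10, 7, 81, 0, 19]

[9, 4, 7, 10, 7, 81, 0, 19]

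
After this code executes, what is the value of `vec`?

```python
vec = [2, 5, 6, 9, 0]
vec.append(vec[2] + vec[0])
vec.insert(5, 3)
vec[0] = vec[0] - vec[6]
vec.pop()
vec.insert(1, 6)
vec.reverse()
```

[3, 0, 9, 6, 5, 6, -6]

append vec[2]+vec[0] = 6+2 = 8 → [2, 5, 6, 9, 0, 8]
insert 3 at 5 → [2, 5, 6, 9, 0, 3, 8]
vec[0] = vec[0]-vec[6] = 2-8 = -6 → [-6, 5, 6, 9, 0, 3, 8]
pop() removes 8 → [-6, 5, 6, 9, 0, 3]
insert 6 at 1 → [-6, 6, 5, 6, 9, 0, 3]
reverse → [3, 0, 9, 6, 5, 6, -6]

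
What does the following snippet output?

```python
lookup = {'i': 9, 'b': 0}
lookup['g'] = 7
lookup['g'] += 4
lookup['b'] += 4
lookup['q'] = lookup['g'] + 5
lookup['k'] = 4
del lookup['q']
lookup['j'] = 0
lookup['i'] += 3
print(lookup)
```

{'i': 12, 'b': 4, 'g': 11, 'k': 4, 'j': 0}

lookup['g'] = 7 → {'i': 9, 'b': 0, 'g': 7}
lookup['g'] = 7+4 = 11 → {'i': 9, 'b': 0, 'g': 11}
lookup['b'] = 0+4 = 4 → {'i': 9, 'b': 4, 'g': 11}
lookup['q'] = lookup['g']+5 = 16 → {'i': 9, 'b': 4, 'g': 11, 'q': 16}
lookup['k'] = 4 → {'i': 9, 'b': 4, 'g': 11, 'q': 16, 'k': 4}
del 'q' → {'i': 9, 'b': 4, 'g': 11, 'k': 4}
lookup['j'] = 0 → {'i': 9, 'b': 4, 'g': 11, 'k': 4, 'j': 0}
lookup['i'] = 9+3 = 12 → {'i': 12, 'b': 4, 'g': 11, 'k': 4, 'j': 0}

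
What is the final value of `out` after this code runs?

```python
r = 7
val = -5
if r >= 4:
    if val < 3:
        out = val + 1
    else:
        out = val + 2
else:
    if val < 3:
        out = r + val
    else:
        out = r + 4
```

r=7, val=-5
r >= 4 is True; val < 3 is True
→ out = val + 1 = -4

-4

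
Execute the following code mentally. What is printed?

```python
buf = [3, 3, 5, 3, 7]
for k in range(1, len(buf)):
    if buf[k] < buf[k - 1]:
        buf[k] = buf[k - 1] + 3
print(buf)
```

[3, 3, 5, 8, 11]

k=1: 3>=3, unchanged → [3, 3, 5, 3, 7]
k=2: 5>=3, unchanged → [3, 3, 5, 3, 7]
k=3: 3<5, buf[3] = 5+3 = 8 → [3, 3, 5, 8, 7]
k=4: 7<8, buf[4] = 8+3 = 11 → [3, 3, 5, 8, 11]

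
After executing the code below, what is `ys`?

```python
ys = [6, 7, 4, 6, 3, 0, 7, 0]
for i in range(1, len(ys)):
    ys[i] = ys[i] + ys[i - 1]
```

[6, 13, 17, 23, 26, 26, 33, 33]

i=1: ys[1] = 7+6 = 13 → [6, 13, 4, 6, 3, 0, 7, 0]
i=2: ys[2] = 4+13 = 17 → [6, 13, 17, 6, 3, 0, 7, 0]
i=3: ys[3] = 6+17 = 23 → [6, 13, 17, 23, 3, 0, 7, 0]
i=4: ys[4] = 3+23 = 26 → [6, 13, 17, 23, 26, 0, 7, 0]
i=5: ys[5] = 0+26 = 26 → [6, 13, 17, 23, 26, 26, 7, 0]
i=6: ys[6] = 7+26 = 33 → [6, 13, 17, 23, 26, 26, 33, 0]
i=7: ys[7] = 0+33 = 33 → [6, 13, 17, 23, 26, 26, 33, 33]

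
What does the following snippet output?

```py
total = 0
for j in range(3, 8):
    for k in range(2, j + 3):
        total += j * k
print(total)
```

775

j=3,k=2: total = 0+6 = 6
j=3,k=3: total = 6+9 = 15
j=3,k=4: total = 15+12 = 27
j=3,k=5: total = 27+15 = 42
j=4,k=2: total = 42+8 = 50
j=4,k=3: total = 50+12 = 62
j=4,k=4: total = 62+16 = 78
j=4,k=5: total = 78+20 = 98
j=4,k=6: total = 98+24 = 122
j=5,k=2: total = 122+10 = 132
j=5,k=3: total = 132+15 = 147
j=5,k=4: total = 147+20 = 167
j=5,k=5: total = 167+25 = 192
j=5,k=6: total = 192+30 = 222
j=5,k=7: total = 222+35 = 257
j=6,k=2: total = 257+12 = 269
j=6,k=3: total = 269+18 = 287
j=6,k=4: total = 287+24 = 311
j=6,k=5: total = 311+30 = 341
j=6,k=6: total = 341+36 = 377
j=6,k=7: total = 377+42 = 419
j=6,k=8: total = 419+48 = 467
j=7,k=2: total = 467+14 = 481
j=7,k=3: total = 481+21 = 502
j=7,k=4: total = 502+28 = 530
j=7,k=5: total = 530+35 = 565
j=7,k=6: total = 565+42 = 607
j=7,k=7: total = 607+49 = 656
j=7,k=8: total = 656+56 = 712
j=7,k=9: total = 712+63 = 775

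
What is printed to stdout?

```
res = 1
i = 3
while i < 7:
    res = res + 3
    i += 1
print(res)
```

i=3: res = 1+3 = 4
i=4: res = 4+3 = 7
i=5: res = 7+3 = 10
i=6: res = 10+3 = 13

13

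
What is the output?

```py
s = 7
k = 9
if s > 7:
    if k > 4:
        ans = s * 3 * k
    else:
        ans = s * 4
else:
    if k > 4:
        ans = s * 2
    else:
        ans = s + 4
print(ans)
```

14

s=7, k=9
s > 7 is False; k > 4 is True
→ ans = s * 2 = 14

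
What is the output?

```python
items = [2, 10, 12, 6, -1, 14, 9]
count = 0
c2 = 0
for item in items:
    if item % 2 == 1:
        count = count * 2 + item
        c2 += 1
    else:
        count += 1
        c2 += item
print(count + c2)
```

71

item=2: not odd, count = 0+1 = 1; c2=2
item=10: not odd, count = 1+1 = 2; c2=12
item=12: not odd, count = 2+1 = 3; c2=24
item=6: not odd, count = 3+1 = 4; c2=30
item=-1: odd, count = 4*2+(-1) = 7; c2=31
item=14: not odd, count = 7+1 = 8; c2=45
item=9: odd, count = 8*2+9 = 25; c2=46
count+c2 = 25+46 = 71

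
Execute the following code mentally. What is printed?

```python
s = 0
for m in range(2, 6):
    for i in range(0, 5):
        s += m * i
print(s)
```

m=2,i=0: s = 0+0 = 0
m=2,i=1: s = 0+2 = 2
m=2,i=2: s = 2+4 = 6
m=2,i=3: s = 6+6 = 12
m=2,i=4: s = 12+8 = 20
m=3,i=0: s = 20+0 = 20
m=3,i=1: s = 20+3 = 23
m=3,i=2: s = 23+6 = 29
m=3,i=3: s = 29+9 = 38
m=3,i=4: s = 38+12 = 50
m=4,i=0: s = 50+0 = 50
m=4,i=1: s = 50+4 = 54
m=4,i=2: s = 54+8 = 62
m=4,i=3: s = 62+12 = 74
m=4,i=4: s = 74+16 = 90
m=5,i=0: s = 90+0 = 90
m=5,i=1: s = 90+5 = 95
m=5,i=2: s = 95+10 = 105
m=5,i=3: s = 105+15 = 120
m=5,i=4: s = 120+20 = 140

140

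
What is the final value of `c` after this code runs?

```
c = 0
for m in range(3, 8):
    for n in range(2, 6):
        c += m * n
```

m=3,n=2: c = 0+6 = 6
m=3,n=3: c = 6+9 = 15
m=3,n=4: c = 15+12 = 27
m=3,n=5: c = 27+15 = 42
m=4,n=2: c = 42+8 = 50
m=4,n=3: c = 50+12 = 62
m=4,n=4: c = 62+16 = 78
m=4,n=5: c = 78+20 = 98
m=5,n=2: c = 98+10 = 108
m=5,n=3: c = 108+15 = 123
m=5,n=4: c = 123+20 = 143
m=5,n=5: c = 143+25 = 168
m=6,n=2: c = 168+12 = 180
m=6,n=3: c = 180+18 = 198
m=6,n=4: c = 198+24 = 222
m=6,n=5: c = 222+30 = 252
m=7,n=2: c = 252+14 = 266
m=7,n=3: c = 266+21 = 287
m=7,n=4: c = 287+28 = 315
m=7,n=5: c = 315+35 = 350

350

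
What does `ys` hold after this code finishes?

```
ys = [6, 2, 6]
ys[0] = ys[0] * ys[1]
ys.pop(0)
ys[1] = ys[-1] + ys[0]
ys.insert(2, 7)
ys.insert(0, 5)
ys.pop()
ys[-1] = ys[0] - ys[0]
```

[5, 2, 0]

ys[0] = ys[0]*ys[1] = 6*2 = 12 → [12, 2, 6]
pop(0) removes 12 → [2, 6]
ys[1] = ys[-1]+ys[0] = 6+2 = 8 → [2, 8]
insert 7 at 2 → [2, 8, 7]
insert 5 at 0 → [5, 2, 8, 7]
pop() removes 7 → [5, 2, 8]
ys[-1] = ys[0]-ys[0] = 5-5 = 0 → [5, 2, 0]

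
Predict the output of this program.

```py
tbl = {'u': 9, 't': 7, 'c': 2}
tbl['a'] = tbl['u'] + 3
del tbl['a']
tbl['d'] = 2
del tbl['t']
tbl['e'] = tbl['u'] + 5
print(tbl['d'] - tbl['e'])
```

-12

tbl['a'] = tbl['u']+3 = 12 → {'u': 9, 't': 7, 'c': 2, 'a': 12}
del 'a' → {'u': 9, 't': 7, 'c': 2}
tbl['d'] = 2 → {'u': 9, 't': 7, 'c': 2, 'd': 2}
del 't' → {'u': 9, 'c': 2, 'd': 2}
tbl['e'] = tbl['u']+5 = 14 → {'u': 9, 'c': 2, 'd': 2, 'e': 14}
tbl['d']-tbl['e'] = 2-14 = -12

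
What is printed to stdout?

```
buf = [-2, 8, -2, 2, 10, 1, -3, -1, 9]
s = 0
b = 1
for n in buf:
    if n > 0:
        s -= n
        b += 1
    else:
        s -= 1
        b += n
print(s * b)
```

68

n=-2: not >0, s = 0-1 = -1; b=-1
n=8: >0, s = (-1)-8 = -9; b=0
n=-2: not >0, s = (-9)-1 = -10; b=-2
n=2: >0, s = (-10)-2 = -12; b=-1
n=10: >0, s = (-12)-10 = -22; b=0
n=1: >0, s = (-22)-1 = -23; b=1
n=-3: not >0, s = (-23)-1 = -24; b=-2
n=-1: not >0, s = (-24)-1 = -25; b=-3
n=9: >0, s = (-25)-9 = -34; b=-2
s*b = (-34)*(-2) = 68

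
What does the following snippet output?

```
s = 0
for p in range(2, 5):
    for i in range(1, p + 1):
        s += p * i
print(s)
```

64

p=2,i=1: s = 0+2 = 2
p=2,i=2: s = 2+4 = 6
p=3,i=1: s = 6+3 = 9
p=3,i=2: s = 9+6 = 15
p=3,i=3: s = 15+9 = 24
p=4,i=1: s = 24+4 = 28
p=4,i=2: s = 28+8 = 36
p=4,i=3: s = 36+12 = 48
p=4,i=4: s = 48+16 = 64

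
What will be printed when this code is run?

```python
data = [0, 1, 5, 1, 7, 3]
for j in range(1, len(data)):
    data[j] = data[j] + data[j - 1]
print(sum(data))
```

45

j=1: data[1] = 1+0 = 1 → [0, 1, 5, 1, 7, 3]
j=2: data[2] = 5+1 = 6 → [0, 1, 6, 1, 7, 3]
j=3: data[3] = 1+6 = 7 → [0, 1, 6, 7, 7, 3]
j=4: data[4] = 7+7 = 14 → [0, 1, 6, 7, 14, 3]
j=5: data[5] = 3+14 = 17 → [0, 1, 6, 7, 14, 17]
sum = 45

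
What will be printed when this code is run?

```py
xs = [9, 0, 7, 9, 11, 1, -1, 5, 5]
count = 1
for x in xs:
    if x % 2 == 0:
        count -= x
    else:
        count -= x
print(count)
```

x=9: not even, count = 1-9 = -8
x=0: even, count = (-8)-0 = -8
x=7: not even, count = (-8)-7 = -15
x=9: not even, count = (-15)-9 = -24
x=11: not even, count = (-24)-11 = -35
x=1: not even, count = (-35)-1 = -36
x=-1: not even, count = (-36)-(-1) = -35
x=5: not even, count = (-35)-5 = -40
x=5: not even, count = (-40)-5 = -45

-45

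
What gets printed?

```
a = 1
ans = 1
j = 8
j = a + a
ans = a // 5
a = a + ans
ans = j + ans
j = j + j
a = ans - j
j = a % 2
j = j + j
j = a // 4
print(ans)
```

2

j = 1+1 = 2
ans = 1//5 = 0
a = 1+0 = 1
ans = 2+0 = 2
j = 2+2 = 4
a = 2-4 = -2
j = (-2)%2 = 0
j = 0+0 = 0
j = (-2)//4 = -1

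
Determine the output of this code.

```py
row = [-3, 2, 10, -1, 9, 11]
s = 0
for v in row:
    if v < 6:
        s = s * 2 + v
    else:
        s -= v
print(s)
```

v=-3: <6, s = 0*2+(-3) = -3
v=2: <6, s = (-3)*2+2 = -4
v=10: not <6, s = (-4)-10 = -14
v=-1: <6, s = (-14)*2+(-1) = -29
v=9: not <6, s = (-29)-9 = -38
v=11: not <6, s = (-38)-11 = -49

-49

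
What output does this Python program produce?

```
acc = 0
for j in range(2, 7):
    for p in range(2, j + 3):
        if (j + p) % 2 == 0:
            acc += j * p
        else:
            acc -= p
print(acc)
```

235

j=2,p=2: even sum, acc = 0+4 = 4
j=2,p=3: odd sum, acc = 4-3 = 1
j=2,p=4: even sum, acc = 1+8 = 9
j=3,p=2: odd sum, acc = 9-2 = 7
j=3,p=3: even sum, acc = 7+9 = 16
j=3,p=4: odd sum, acc = 16-4 = 12
j=3,p=5: even sum, acc = 12+15 = 27
j=4,p=2: even sum, acc = 27+8 = 35
j=4,p=3: odd sum, acc = 35-3 = 32
j=4,p=4: even sum, acc = 32+16 = 48
j=4,p=5: odd sum, acc = 48-5 = 43
j=4,p=6: even sum, acc = 43+24 = 67
j=5,p=2: odd sum, acc = 67-2 = 65
j=5,p=3: even sum, acc = 65+15 = 80
j=5,p=4: odd sum, acc = 80-4 = 76
j=5,p=5: even sum, acc = 76+25 = 101
j=5,p=6: odd sum, acc = 101-6 = 95
j=5,p=7: even sum, acc = 95+35 = 130
j=6,p=2: even sum, acc = 130+12 = 142
j=6,p=3: odd sum, acc = 142-3 = 139
j=6,p=4: even sum, acc = 139+24 = 163
j=6,p=5: odd sum, acc = 163-5 = 158
j=6,p=6: even sum, acc = 158+36 = 194
j=6,p=7: odd sum, acc = 194-7 = 187
j=6,p=8: even sum, acc = 187+48 = 235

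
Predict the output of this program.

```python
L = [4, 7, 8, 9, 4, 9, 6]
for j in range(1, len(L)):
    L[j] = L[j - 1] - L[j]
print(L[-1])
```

-39

j=1: L[1] = 4-7 = -3 → [4, -3, 8, 9, 4, 9, 6]
j=2: L[2] = (-3)-8 = -11 → [4, -3, -11, 9, 4, 9, 6]
j=3: L[3] = (-11)-9 = -20 → [4, -3, -11, -20, 4, 9, 6]
j=4: L[4] = (-20)-4 = -24 → [4, -3, -11, -20, -24, 9, 6]
j=5: L[5] = (-24)-9 = -33 → [4, -3, -11, -20, -24, -33, 6]
j=6: L[6] = (-33)-6 = -39 → [4, -3, -11, -20, -24, -33, -39]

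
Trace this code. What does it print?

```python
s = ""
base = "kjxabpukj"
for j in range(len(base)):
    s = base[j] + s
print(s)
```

j=0: prepend 'k' → 'k'
j=1: prepend 'j' → 'jk'
j=2: prepend 'x' → 'xjk'
j=3: prepend 'a' → 'axjk'
j=4: prepend 'b' → 'baxjk'
j=5: prepend 'p' → 'pbaxjk'
j=6: prepend 'u' → 'upbaxjk'
j=7: prepend 'k' → 'kupbaxjk'
j=8: prepend 'j' → 'jkupbaxjk'

jkupbaxjk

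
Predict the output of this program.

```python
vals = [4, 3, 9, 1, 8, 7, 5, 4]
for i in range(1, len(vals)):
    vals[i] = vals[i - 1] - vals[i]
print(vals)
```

[4, 1, -8, -9, -17, -24, -29, -33]

i=1: vals[1] = 4-3 = 1 → [4, 1, 9, 1, 8, 7, 5, 4]
i=2: vals[2] = 1-9 = -8 → [4, 1, -8, 1, 8, 7, 5, 4]
i=3: vals[3] = (-8)-1 = -9 → [4, 1, -8, -9, 8, 7, 5, 4]
i=4: vals[4] = (-9)-8 = -17 → [4, 1, -8, -9, -17, 7, 5, 4]
i=5: vals[5] = (-17)-7 = -24 → [4, 1, -8, -9, -17, -24, 5, 4]
i=6: vals[6] = (-24)-5 = -29 → [4, 1, -8, -9, -17, -24, -29, 4]
i=7: vals[7] = (-29)-4 = -33 → [4, 1, -8, -9, -17, -24, -29, -33]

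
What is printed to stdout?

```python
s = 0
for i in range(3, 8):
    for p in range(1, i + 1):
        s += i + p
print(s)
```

i=3,p=1: s = 0+4 = 4
i=3,p=2: s = 4+5 = 9
i=3,p=3: s = 9+6 = 15
i=4,p=1: s = 15+5 = 20
i=4,p=2: s = 20+6 = 26
i=4,p=3: s = 26+7 = 33
i=4,p=4: s = 33+8 = 41
i=5,p=1: s = 41+6 = 47
i=5,p=2: s = 47+7 = 54
i=5,p=3: s = 54+8 = 62
i=5,p=4: s = 62+9 = 71
i=5,p=5: s = 71+10 = 81
i=6,p=1: s = 81+7 = 88
i=6,p=2: s = 88+8 = 96
i=6,p=3: s = 96+9 = 105
i=6,p=4: s = 105+10 = 115
i=6,p=5: s = 115+11 = 126
i=6,p=6: s = 126+12 = 138
i=7,p=1: s = 138+8 = 146
i=7,p=2: s = 146+9 = 155
i=7,p=3: s = 155+10 = 165
i=7,p=4: s = 165+11 = 176
i=7,p=5: s = 176+12 = 188
i=7,p=6: s = 188+13 = 201
i=7,p=7: s = 201+14 = 215

215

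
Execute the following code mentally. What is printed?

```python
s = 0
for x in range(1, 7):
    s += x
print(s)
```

21

x=1: s = 0+1 = 1
x=2: s = 1+2 = 3
x=3: s = 3+3 = 6
x=4: s = 6+4 = 10
x=5: s = 10+5 = 15
x=6: s = 15+6 = 21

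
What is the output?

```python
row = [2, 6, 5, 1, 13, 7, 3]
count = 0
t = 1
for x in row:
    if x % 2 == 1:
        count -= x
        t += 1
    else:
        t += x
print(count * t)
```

-406

x=2: not odd; t=3
x=6: not odd; t=9
x=5: odd, count = 0-5 = -5; t=10
x=1: odd, count = (-5)-1 = -6; t=11
x=13: odd, count = (-6)-13 = -19; t=12
x=7: odd, count = (-19)-7 = -26; t=13
x=3: odd, count = (-26)-3 = -29; t=14
count*t = (-29)*14 = -406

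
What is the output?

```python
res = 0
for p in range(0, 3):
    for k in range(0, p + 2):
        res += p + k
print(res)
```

p=0,k=0: res = 0+0 = 0
p=0,k=1: res = 0+1 = 1
p=1,k=0: res = 1+1 = 2
p=1,k=1: res = 2+2 = 4
p=1,k=2: res = 4+3 = 7
p=2,k=0: res = 7+2 = 9
p=2,k=1: res = 9+3 = 12
p=2,k=2: res = 12+4 = 16
p=2,k=3: res = 16+5 = 21

21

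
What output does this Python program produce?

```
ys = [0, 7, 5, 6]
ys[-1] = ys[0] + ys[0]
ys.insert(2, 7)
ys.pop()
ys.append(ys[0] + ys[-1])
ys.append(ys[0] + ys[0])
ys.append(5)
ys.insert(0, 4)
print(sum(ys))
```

33

ys[-1] = ys[0]+ys[0] = 0+0 = 0 → [0, 7, 5, 0]
insert 7 at 2 → [0, 7, 7, 5, 0]
pop() removes 0 → [0, 7, 7, 5]
append ys[0]+ys[-1] = 0+5 = 5 → [0, 7, 7, 5, 5]
append ys[0]+ys[0] = 0+0 = 0 → [0, 7, 7, 5, 5, 0]
append 5 → [0, 7, 7, 5, 5, 0, 5]
insert 4 at 0 → [4, 0, 7, 7, 5, 5, 0, 5]
sum = 33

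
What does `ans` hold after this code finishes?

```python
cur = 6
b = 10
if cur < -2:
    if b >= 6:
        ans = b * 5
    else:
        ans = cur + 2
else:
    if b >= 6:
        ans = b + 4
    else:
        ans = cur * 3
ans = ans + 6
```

20

cur=6, b=10
cur < -2 is False; b >= 6 is True
→ ans = b + 4 = 14
ans = 14+6 = 20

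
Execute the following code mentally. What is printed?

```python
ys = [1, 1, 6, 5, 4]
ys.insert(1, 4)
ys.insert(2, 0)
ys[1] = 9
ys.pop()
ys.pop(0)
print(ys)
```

insert 4 at 1 → [1, 4, 1, 6, 5, 4]
insert 0 at 2 → [1, 4, 0, 1, 6, 5, 4]
ys[1] = 9 → [1, 9, 0, 1, 6, 5, 4]
pop() removes 4 → [1, 9, 0, 1, 6, 5]
pop(0) removes 1 → [9, 0, 1, 6, 5]

[9, 0, 1, 6, 5]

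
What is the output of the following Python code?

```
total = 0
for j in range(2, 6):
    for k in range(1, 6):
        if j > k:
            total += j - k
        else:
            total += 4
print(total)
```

j=2,k=1: 2>1, total = 0+1 = 1
j=2,k=2: not 2>2, total = 1+4 = 5
j=2,k=3: not 2>3, total = 5+4 = 9
j=2,k=4: not 2>4, total = 9+4 = 13
j=2,k=5: not 2>5, total = 13+4 = 17
j=3,k=1: 3>1, total = 17+2 = 19
j=3,k=2: 3>2, total = 19+1 = 20
j=3,k=3: not 3>3, total = 20+4 = 24
j=3,k=4: not 3>4, total = 24+4 = 28
j=3,k=5: not 3>5, total = 28+4 = 32
j=4,k=1: 4>1, total = 32+3 = 35
j=4,k=2: 4>2, total = 35+2 = 37
j=4,k=3: 4>3, total = 37+1 = 38
j=4,k=4: not 4>4, total = 38+4 = 42
j=4,k=5: not 4>5, total = 42+4 = 46
j=5,k=1: 5>1, total = 46+4 = 50
j=5,k=2: 5>2, total = 50+3 = 53
j=5,k=3: 5>3, total = 53+2 = 55
j=5,k=4: 5>4, total = 55+1 = 56
j=5,k=5: not 5>5, total = 56+4 = 60

60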